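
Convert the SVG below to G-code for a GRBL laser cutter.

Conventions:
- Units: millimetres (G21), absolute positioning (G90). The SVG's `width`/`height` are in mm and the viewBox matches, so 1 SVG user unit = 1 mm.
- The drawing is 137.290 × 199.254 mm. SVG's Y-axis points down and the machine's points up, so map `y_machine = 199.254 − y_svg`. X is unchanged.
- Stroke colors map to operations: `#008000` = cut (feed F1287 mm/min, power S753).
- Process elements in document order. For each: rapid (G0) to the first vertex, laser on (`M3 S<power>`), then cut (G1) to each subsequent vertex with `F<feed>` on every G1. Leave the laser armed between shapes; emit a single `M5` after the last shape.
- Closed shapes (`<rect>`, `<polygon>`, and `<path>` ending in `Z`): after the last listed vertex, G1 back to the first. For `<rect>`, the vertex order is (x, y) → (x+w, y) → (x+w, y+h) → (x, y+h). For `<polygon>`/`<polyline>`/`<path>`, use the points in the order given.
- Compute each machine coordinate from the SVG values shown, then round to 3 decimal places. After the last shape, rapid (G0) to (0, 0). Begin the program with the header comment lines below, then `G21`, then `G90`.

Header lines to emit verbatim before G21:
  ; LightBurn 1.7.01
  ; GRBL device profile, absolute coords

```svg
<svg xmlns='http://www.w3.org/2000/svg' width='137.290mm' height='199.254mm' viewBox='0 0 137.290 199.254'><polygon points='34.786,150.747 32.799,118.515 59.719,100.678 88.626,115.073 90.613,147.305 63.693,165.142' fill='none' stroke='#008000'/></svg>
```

viewBox `0 0 137.290 199.254` with mm width/height → 1 unit = 1 mm. Flip: y_m = 199.254 − y_svg.

**Shape 1** — `<polygon>` regular polygon, stroke `#008000` → cut (S753, F1287). Machine vertices: (34.786,48.507) → (32.799,80.739) → (59.719,98.576) → (88.626,84.181) → (90.613,51.949) → (63.693,34.112) → (34.786,48.507). Closed: final G1 returns to the first vertex.

; LightBurn 1.7.01
; GRBL device profile, absolute coords
G21
G90
G0 X34.786 Y48.507
M3 S753
G1 X32.799 Y80.739 F1287
G1 X59.719 Y98.576 F1287
G1 X88.626 Y84.181 F1287
G1 X90.613 Y51.949 F1287
G1 X63.693 Y34.112 F1287
G1 X34.786 Y48.507 F1287
M5
G0 X0.000 Y0.000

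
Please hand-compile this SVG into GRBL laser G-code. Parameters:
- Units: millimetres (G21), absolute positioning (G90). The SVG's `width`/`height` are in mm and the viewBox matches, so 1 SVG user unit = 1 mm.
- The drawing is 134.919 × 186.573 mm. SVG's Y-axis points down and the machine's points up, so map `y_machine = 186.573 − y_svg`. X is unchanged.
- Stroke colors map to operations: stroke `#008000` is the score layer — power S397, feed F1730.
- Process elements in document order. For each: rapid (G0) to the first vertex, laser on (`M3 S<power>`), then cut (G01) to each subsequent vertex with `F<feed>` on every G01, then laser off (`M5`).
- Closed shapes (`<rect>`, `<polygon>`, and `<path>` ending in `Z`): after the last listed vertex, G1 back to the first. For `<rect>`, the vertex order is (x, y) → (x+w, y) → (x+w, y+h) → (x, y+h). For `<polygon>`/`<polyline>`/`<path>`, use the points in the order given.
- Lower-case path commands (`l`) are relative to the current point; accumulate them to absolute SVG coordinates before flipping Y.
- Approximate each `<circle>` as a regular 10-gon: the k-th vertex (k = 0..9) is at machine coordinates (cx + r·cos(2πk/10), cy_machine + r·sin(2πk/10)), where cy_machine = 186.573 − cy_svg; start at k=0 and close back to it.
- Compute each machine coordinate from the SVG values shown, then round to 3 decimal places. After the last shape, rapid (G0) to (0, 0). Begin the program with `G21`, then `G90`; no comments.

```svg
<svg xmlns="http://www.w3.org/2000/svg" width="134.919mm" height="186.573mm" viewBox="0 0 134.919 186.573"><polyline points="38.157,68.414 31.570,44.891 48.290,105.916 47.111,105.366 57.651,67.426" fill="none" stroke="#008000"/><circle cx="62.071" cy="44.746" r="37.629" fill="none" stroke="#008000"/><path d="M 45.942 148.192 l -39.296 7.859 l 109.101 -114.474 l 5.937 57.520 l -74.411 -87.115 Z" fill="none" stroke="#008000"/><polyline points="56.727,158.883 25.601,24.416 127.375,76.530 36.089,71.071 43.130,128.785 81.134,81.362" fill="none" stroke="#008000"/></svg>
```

1 u = 1 mm; y_m = 186.573 − y.

[1] `<polyline>` open polyline, #008000→score S397 F1730: (38.157,118.159) → (31.570,141.682) → (48.290,80.657) → (47.111,81.207) → (57.651,119.147)

[2] `<circle>` circle, #008000→score S397 F1730: (99.700,141.827) → (92.514,163.945) → (73.699,177.614) → (50.443,177.614) → (31.628,163.945) → (24.442,141.827) → (31.628,119.709) → (50.443,106.040) → (73.699,106.040) → (92.514,119.709) → (99.700,141.827) (closed)

[3] `<path>` closed polygon, #008000→score S397 F1730: (45.942,38.381) → (6.646,30.522) → (115.747,144.996) → (121.684,87.476) → (47.273,174.591) → (45.942,38.381) (closed)

[4] `<polyline>` open polyline, #008000→score S397 F1730: (56.727,27.690) → (25.601,162.157) → (127.375,110.043) → (36.089,115.502) → (43.130,57.788) → (81.134,105.211)

G21
G90
G0 X38.157 Y118.159
M3 S397
G01 X31.570 Y141.682 F1730
G01 X48.290 Y80.657 F1730
G01 X47.111 Y81.207 F1730
G01 X57.651 Y119.147 F1730
M5
G0 X99.700 Y141.827
M3 S397
G01 X92.514 Y163.945 F1730
G01 X73.699 Y177.614 F1730
G01 X50.443 Y177.614 F1730
G01 X31.628 Y163.945 F1730
G01 X24.442 Y141.827 F1730
G01 X31.628 Y119.709 F1730
G01 X50.443 Y106.040 F1730
G01 X73.699 Y106.040 F1730
G01 X92.514 Y119.709 F1730
G01 X99.700 Y141.827 F1730
M5
G0 X45.942 Y38.381
M3 S397
G01 X6.646 Y30.522 F1730
G01 X115.747 Y144.996 F1730
G01 X121.684 Y87.476 F1730
G01 X47.273 Y174.591 F1730
G01 X45.942 Y38.381 F1730
M5
G0 X56.727 Y27.690
M3 S397
G01 X25.601 Y162.157 F1730
G01 X127.375 Y110.043 F1730
G01 X36.089 Y115.502 F1730
G01 X43.130 Y57.788 F1730
G01 X81.134 Y105.211 F1730
M5
G0 X0.000 Y0.000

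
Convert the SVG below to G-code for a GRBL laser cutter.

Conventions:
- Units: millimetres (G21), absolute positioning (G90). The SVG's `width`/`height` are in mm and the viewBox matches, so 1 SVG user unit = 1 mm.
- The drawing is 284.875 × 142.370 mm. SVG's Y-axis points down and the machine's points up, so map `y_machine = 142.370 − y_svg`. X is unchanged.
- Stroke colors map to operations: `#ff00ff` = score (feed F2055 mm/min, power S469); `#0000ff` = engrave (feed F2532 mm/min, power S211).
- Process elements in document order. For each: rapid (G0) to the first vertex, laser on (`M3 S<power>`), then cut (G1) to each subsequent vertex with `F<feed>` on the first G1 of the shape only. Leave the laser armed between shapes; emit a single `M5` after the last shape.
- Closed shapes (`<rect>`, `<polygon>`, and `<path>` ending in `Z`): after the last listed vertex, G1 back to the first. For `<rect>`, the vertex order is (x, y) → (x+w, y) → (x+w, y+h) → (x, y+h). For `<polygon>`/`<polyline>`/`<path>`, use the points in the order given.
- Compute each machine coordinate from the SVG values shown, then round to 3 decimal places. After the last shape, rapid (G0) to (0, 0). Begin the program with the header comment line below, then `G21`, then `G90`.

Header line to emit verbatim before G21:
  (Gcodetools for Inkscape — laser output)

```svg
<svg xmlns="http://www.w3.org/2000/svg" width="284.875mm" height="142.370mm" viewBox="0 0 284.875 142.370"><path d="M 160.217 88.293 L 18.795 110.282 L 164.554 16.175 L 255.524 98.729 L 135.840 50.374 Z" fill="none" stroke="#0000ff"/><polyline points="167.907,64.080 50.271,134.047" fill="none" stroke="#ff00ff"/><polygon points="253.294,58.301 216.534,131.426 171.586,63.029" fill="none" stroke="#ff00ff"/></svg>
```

(Gcodetools for Inkscape — laser output)
G21
G90
G0 X160.217 Y54.077
M3 S211
G1 X18.795 Y32.088 F2532
G1 X164.554 Y126.195
G1 X255.524 Y43.641
G1 X135.840 Y91.996
G1 X160.217 Y54.077
G0 X167.907 Y78.290
M3 S469
G1 X50.271 Y8.323 F2055
G0 X253.294 Y84.069
M3 S469
G1 X216.534 Y10.944 F2055
G1 X171.586 Y79.341
G1 X253.294 Y84.069
M5
G0 X0.000 Y0.000

viewBox `0 0 284.875 142.370` with mm width/height → 1 unit = 1 mm. Flip: y_m = 142.370 − y_svg.

**Shape 1** — `<path>` closed polygon, stroke `#0000ff` → engrave (S211, F2532). Machine vertices: (160.217,54.077) → (18.795,32.088) → (164.554,126.195) → (255.524,43.641) → (135.840,91.996) → (160.217,54.077). Closed: final G1 returns to the first vertex.

**Shape 2** — `<polyline>` line segment, stroke `#ff00ff` → score (S469, F2055). Machine vertices: (167.907,78.290) → (50.271,8.323). Open path.

**Shape 3** — `<polygon>` regular polygon, stroke `#ff00ff` → score (S469, F2055). Machine vertices: (253.294,84.069) → (216.534,10.944) → (171.586,79.341) → (253.294,84.069). Closed: final G1 returns to the first vertex.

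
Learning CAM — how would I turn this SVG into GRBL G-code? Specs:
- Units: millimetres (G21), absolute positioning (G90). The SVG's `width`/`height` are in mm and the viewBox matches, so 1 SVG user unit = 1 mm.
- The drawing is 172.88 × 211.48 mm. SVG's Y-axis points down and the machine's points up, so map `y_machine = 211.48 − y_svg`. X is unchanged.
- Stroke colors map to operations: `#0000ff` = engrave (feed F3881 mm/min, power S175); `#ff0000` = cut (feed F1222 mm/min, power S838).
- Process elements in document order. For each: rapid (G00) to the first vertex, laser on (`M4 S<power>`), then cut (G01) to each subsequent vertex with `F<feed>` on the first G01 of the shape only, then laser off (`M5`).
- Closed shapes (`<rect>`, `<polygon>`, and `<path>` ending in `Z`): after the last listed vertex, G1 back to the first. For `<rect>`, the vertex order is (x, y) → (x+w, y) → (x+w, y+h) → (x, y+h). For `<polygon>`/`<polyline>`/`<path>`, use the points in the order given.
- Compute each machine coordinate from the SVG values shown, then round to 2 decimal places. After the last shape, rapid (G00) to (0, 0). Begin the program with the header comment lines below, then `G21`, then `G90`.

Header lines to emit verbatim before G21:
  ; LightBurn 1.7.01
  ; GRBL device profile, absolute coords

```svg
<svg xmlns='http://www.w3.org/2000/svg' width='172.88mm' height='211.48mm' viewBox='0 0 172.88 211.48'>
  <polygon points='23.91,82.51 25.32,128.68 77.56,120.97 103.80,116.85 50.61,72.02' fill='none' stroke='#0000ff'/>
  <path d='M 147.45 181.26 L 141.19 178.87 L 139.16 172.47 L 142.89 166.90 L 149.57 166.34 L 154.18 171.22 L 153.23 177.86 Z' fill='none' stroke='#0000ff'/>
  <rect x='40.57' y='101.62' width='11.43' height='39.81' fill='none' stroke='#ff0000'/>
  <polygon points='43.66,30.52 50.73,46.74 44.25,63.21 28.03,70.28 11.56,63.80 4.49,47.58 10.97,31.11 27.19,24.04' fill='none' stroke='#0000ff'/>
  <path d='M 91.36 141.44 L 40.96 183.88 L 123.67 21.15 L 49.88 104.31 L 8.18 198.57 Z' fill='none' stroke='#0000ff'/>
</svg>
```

1 u = 1 mm; y_m = 211.48 − y.

[1] `<polygon>` closed polygon, #0000ff→engrave S175 F3881: (23.91,128.97) → (25.32,82.80) → (77.56,90.51) → (103.80,94.63) → (50.61,139.46) → (23.91,128.97) (closed)

[2] `<path>` regular polygon, #0000ff→engrave S175 F3881: (147.45,30.22) → (141.19,32.61) → (139.16,39.01) → (142.89,44.58) → (149.57,45.14) → (154.18,40.26) → (153.23,33.62) → (147.45,30.22) (closed)

[3] `<rect>` rectangle, #ff0000→cut S838 F1222: (40.57,109.86) → (52.00,109.86) → (52.00,70.05) → (40.57,70.05) → (40.57,109.86) (closed)

[4] `<polygon>` regular polygon, #0000ff→engrave S175 F3881: (43.66,180.96) → (50.73,164.74) → (44.25,148.27) → (28.03,141.20) → (11.56,147.68) → (4.49,163.90) → (10.97,180.37) → (27.19,187.44) → (43.66,180.96) (closed)

[5] `<path>` closed polygon, #0000ff→engrave S175 F3881: (91.36,70.04) → (40.96,27.60) → (123.67,190.33) → (49.88,107.17) → (8.18,12.91) → (91.36,70.04) (closed)

; LightBurn 1.7.01
; GRBL device profile, absolute coords
G21
G90
G00 X23.91 Y128.97
M4 S175
G01 X25.32 Y82.80 F3881
G01 X77.56 Y90.51
G01 X103.80 Y94.63
G01 X50.61 Y139.46
G01 X23.91 Y128.97
M5
G00 X147.45 Y30.22
M4 S175
G01 X141.19 Y32.61 F3881
G01 X139.16 Y39.01
G01 X142.89 Y44.58
G01 X149.57 Y45.14
G01 X154.18 Y40.26
G01 X153.23 Y33.62
G01 X147.45 Y30.22
M5
G00 X40.57 Y109.86
M4 S838
G01 X52.00 Y109.86 F1222
G01 X52.00 Y70.05
G01 X40.57 Y70.05
G01 X40.57 Y109.86
M5
G00 X43.66 Y180.96
M4 S175
G01 X50.73 Y164.74 F3881
G01 X44.25 Y148.27
G01 X28.03 Y141.20
G01 X11.56 Y147.68
G01 X4.49 Y163.90
G01 X10.97 Y180.37
G01 X27.19 Y187.44
G01 X43.66 Y180.96
M5
G00 X91.36 Y70.04
M4 S175
G01 X40.96 Y27.60 F3881
G01 X123.67 Y190.33
G01 X49.88 Y107.17
G01 X8.18 Y12.91
G01 X91.36 Y70.04
M5
G00 X0.00 Y0.00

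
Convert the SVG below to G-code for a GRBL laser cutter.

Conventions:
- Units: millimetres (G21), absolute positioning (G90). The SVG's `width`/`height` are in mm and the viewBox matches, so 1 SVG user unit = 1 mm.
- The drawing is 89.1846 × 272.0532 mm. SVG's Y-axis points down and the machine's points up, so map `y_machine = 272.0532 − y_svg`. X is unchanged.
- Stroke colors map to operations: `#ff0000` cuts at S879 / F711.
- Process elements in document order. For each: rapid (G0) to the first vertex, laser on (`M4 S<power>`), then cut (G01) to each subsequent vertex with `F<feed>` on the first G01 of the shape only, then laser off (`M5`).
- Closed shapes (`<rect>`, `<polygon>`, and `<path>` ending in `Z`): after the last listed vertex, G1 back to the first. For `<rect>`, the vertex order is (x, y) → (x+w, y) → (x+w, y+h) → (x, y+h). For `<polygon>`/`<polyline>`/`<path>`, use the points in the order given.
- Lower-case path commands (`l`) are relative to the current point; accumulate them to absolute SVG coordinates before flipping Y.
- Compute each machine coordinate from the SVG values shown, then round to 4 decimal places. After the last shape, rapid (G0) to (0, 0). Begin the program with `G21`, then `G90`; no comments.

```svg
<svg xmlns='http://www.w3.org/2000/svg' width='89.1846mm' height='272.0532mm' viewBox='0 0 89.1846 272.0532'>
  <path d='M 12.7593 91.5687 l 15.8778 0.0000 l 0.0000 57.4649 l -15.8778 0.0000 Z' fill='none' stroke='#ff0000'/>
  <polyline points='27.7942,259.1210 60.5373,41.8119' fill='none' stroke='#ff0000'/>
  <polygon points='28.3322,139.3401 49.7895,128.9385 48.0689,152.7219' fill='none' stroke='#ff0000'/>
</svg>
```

G21
G90
G0 X12.7593 Y180.4845
M4 S879
G01 X28.6371 Y180.4845 F711
G01 X28.6371 Y123.0196
G01 X12.7593 Y123.0196
G01 X12.7593 Y180.4845
M5
G0 X27.7942 Y12.9322
M4 S879
G01 X60.5373 Y230.2413 F711
M5
G0 X28.3322 Y132.7131
M4 S879
G01 X49.7895 Y143.1147 F711
G01 X48.0689 Y119.3313
G01 X28.3322 Y132.7131
M5
G0 X0.0000 Y0.0000

viewBox `0 0 89.1846 272.0532` with mm width/height → 1 unit = 1 mm. Flip: y_m = 272.0532 − y_svg.

**Shape 1** — `<path>` rectangle, stroke `#ff0000` → cut (S879, F711). Machine vertices: (12.7593,180.4845) → (28.6371,180.4845) → (28.6371,123.0196) → (12.7593,123.0196) → (12.7593,180.4845). Closed: final G1 returns to the first vertex.

**Shape 2** — `<polyline>` line segment, stroke `#ff0000` → cut (S879, F711). Machine vertices: (27.7942,12.9322) → (60.5373,230.2413). Open path.

**Shape 3** — `<polygon>` regular polygon, stroke `#ff0000` → cut (S879, F711). Machine vertices: (28.3322,132.7131) → (49.7895,143.1147) → (48.0689,119.3313) → (28.3322,132.7131). Closed: final G1 returns to the first vertex.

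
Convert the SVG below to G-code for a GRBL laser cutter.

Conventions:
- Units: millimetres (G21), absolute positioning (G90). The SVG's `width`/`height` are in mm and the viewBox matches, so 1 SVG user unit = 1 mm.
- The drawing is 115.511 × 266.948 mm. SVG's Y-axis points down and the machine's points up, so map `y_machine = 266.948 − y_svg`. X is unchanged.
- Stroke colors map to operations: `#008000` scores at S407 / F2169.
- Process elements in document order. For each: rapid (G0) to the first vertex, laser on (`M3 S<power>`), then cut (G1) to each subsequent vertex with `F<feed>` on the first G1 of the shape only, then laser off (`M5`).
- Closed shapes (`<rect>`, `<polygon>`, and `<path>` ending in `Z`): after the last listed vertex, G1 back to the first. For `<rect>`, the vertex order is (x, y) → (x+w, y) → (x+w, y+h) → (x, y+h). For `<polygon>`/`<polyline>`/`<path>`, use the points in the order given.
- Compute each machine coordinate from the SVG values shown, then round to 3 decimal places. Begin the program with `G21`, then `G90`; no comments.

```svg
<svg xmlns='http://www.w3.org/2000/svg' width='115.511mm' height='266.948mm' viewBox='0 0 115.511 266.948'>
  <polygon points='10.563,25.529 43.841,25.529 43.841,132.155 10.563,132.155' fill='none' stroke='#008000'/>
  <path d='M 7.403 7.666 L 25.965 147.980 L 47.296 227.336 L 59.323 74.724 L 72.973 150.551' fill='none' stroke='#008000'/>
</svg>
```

G21
G90
G0 X10.563 Y241.419
M3 S407
G1 X43.841 Y241.419 F2169
G1 X43.841 Y134.793
G1 X10.563 Y134.793
G1 X10.563 Y241.419
M5
G0 X7.403 Y259.282
M3 S407
G1 X25.965 Y118.968 F2169
G1 X47.296 Y39.612
G1 X59.323 Y192.224
G1 X72.973 Y116.397
M5

Since the viewBox matches the mm dimensions, user units are millimetres directly. The only transform is the Y-flip y_m = 266.948 − y_svg.

Shape 1 is a rectangle drawn with `<polygon>`. Its stroke #008000 means score at S407, F2169. After flipping Y the toolpath is (10.563,241.419) → (43.841,241.419) → (43.841,134.793) → (10.563,134.793) → (10.563,241.419), returning to the start.

Shape 2 is a open polyline drawn with `<path>`. Its stroke #008000 means score at S407, F2169. After flipping Y the toolpath is (7.403,259.282) → (25.965,118.968) → (47.296,39.612) → (59.323,192.224) → (72.973,116.397).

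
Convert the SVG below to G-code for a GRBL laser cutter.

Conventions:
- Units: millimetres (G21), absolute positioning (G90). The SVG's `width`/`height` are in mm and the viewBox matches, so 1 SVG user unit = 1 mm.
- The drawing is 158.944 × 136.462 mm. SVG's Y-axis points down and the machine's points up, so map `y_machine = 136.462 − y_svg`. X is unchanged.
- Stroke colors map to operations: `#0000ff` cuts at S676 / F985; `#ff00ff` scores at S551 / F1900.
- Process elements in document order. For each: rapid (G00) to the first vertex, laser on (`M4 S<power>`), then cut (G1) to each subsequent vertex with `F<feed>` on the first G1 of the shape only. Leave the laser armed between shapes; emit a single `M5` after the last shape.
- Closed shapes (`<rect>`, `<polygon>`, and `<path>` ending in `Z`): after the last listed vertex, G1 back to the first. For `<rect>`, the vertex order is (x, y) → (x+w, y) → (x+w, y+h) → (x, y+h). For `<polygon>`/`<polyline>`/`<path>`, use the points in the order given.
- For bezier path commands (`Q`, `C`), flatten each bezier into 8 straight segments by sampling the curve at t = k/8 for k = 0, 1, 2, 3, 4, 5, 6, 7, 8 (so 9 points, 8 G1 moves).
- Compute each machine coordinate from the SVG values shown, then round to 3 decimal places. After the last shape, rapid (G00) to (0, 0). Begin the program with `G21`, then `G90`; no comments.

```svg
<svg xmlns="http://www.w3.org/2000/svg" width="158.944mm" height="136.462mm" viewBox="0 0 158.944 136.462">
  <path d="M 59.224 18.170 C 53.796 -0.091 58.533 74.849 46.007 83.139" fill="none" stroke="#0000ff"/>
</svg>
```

1 u = 1 mm; y_m = 136.462 − y.

[1] `<path>` cubic bezier, #0000ff→cut S676 F985: (59.224,118.292) → (57.611,121.083) → (56.630,117.010) → (55.959,107.946) → (55.277,95.764) → (54.262,82.338) → (52.593,69.540) → (49.949,59.244) → (46.007,53.323)

G21
G90
G00 X59.224 Y118.292
M4 S676
G1 X57.611 Y121.083 F985
G1 X56.630 Y117.010
G1 X55.959 Y107.946
G1 X55.277 Y95.764
G1 X54.262 Y82.338
G1 X52.593 Y69.540
G1 X49.949 Y59.244
G1 X46.007 Y53.323
M5
G00 X0.000 Y0.000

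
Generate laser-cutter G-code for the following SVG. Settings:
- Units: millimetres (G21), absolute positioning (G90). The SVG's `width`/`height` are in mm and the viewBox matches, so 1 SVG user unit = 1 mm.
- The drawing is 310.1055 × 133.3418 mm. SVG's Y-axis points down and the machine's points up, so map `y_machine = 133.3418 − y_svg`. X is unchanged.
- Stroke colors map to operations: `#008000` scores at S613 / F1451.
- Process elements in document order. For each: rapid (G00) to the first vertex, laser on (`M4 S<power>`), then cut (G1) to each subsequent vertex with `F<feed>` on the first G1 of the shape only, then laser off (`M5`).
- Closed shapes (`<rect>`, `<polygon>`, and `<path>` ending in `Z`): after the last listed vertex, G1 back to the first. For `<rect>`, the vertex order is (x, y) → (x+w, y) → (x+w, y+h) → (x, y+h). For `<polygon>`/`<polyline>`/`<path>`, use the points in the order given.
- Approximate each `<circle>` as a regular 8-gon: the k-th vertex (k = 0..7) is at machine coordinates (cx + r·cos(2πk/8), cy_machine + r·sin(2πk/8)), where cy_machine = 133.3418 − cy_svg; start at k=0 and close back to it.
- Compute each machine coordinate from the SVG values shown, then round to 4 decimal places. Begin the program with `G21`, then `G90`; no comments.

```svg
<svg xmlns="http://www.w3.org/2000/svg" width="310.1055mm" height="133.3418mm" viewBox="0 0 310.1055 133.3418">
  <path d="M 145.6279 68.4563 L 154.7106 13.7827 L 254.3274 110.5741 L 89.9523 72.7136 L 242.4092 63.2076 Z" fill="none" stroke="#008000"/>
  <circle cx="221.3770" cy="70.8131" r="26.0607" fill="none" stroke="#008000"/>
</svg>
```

G21
G90
G00 X145.6279 Y64.8855
M4 S613
G1 X154.7106 Y119.5591 F1451
G1 X254.3274 Y22.7677
G1 X89.9523 Y60.6282
G1 X242.4092 Y70.1342
G1 X145.6279 Y64.8855
M5
G00 X247.4377 Y62.5287
M4 S613
G1 X239.8047 Y80.9564 F1451
G1 X221.3770 Y88.5894
G1 X202.9493 Y80.9564
G1 X195.3163 Y62.5287
G1 X202.9493 Y44.1010
G1 X221.3770 Y36.4680
G1 X239.8047 Y44.1010
G1 X247.4377 Y62.5287
M5

Since the viewBox matches the mm dimensions, user units are millimetres directly. The only transform is the Y-flip y_m = 133.3418 − y_svg.

Shape 1 is a closed polygon drawn with `<path>`. Its stroke #008000 means score at S613, F1451. After flipping Y the toolpath is (145.6279,64.8855) → (154.7106,119.5591) → (254.3274,22.7677) → (89.9523,60.6282) → (242.4092,70.1342) → (145.6279,64.8855), returning to the start.

Shape 2 is a circle drawn with `<circle>`. Its stroke #008000 means score at S613, F1451. After flipping Y the toolpath is (247.4377,62.5287) → (239.8047,80.9564) → (221.3770,88.5894) → (202.9493,80.9564) → (195.3163,62.5287) → (202.9493,44.1010) → (221.3770,36.4680) → (239.8047,44.1010) → (247.4377,62.5287), returning to the start.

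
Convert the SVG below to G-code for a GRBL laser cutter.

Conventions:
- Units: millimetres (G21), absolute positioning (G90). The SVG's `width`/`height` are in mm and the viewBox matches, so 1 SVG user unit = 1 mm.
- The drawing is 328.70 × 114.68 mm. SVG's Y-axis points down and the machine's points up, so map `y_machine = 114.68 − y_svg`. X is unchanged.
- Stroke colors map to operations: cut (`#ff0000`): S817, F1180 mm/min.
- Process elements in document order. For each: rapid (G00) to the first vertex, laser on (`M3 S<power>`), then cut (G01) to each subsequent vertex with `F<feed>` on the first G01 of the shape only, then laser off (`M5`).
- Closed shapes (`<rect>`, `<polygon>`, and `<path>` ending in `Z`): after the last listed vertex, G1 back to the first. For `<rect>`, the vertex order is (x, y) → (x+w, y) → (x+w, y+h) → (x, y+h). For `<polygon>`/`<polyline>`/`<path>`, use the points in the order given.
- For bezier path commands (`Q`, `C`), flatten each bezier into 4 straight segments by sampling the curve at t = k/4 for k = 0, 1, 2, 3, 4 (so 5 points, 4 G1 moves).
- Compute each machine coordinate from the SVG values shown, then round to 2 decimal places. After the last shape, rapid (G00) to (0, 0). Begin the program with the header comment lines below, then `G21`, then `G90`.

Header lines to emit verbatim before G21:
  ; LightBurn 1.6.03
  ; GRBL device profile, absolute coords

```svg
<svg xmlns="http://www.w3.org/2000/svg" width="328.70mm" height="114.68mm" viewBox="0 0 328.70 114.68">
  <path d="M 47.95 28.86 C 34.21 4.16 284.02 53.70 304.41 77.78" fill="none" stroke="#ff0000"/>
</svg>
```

; LightBurn 1.6.03
; GRBL device profile, absolute coords
G21
G90
G00 X47.95 Y85.82
M3 S817
G01 X79.36 Y91.98 F1180
G01 X163.38 Y79.65
G01 X253.80 Y58.18
G01 X304.41 Y36.90
M5
G00 X0.00 Y0.00

Since the viewBox matches the mm dimensions, user units are millimetres directly. The only transform is the Y-flip y_m = 114.68 − y_svg.

Shape 1 is a cubic bezier drawn with `<path>`. Its stroke #ff0000 means cut at S817, F1180. After flipping Y the toolpath is (47.95,85.82) → (79.36,91.98) → (163.38,79.65) → (253.80,58.18) → (304.41,36.90).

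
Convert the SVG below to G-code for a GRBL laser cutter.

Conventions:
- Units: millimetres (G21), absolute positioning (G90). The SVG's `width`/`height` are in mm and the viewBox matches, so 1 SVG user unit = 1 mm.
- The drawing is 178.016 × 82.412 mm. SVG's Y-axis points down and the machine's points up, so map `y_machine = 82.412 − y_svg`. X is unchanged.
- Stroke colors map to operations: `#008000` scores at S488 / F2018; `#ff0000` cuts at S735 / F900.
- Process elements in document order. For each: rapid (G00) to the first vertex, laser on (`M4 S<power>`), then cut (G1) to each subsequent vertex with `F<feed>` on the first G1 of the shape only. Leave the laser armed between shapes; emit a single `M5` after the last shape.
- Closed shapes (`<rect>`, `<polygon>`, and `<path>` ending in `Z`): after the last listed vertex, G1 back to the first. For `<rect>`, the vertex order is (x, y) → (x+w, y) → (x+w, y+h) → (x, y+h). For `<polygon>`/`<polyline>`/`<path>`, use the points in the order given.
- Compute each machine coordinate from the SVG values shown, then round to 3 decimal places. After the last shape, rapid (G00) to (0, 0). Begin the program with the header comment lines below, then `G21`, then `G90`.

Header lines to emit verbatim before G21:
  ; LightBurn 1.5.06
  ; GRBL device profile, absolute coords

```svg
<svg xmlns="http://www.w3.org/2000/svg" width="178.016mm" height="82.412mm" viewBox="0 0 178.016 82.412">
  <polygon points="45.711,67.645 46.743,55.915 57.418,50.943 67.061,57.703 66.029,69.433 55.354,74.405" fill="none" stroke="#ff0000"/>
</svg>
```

viewBox `0 0 178.016 82.412` with mm width/height → 1 unit = 1 mm. Flip: y_m = 82.412 − y_svg.

**Shape 1** — `<polygon>` regular polygon, stroke `#ff0000` → cut (S735, F900). Machine vertices: (45.711,14.767) → (46.743,26.497) → (57.418,31.469) → (67.061,24.709) → (66.029,12.979) → (55.354,8.007) → (45.711,14.767). Closed: final G1 returns to the first vertex.

; LightBurn 1.5.06
; GRBL device profile, absolute coords
G21
G90
G00 X45.711 Y14.767
M4 S735
G1 X46.743 Y26.497 F900
G1 X57.418 Y31.469
G1 X67.061 Y24.709
G1 X66.029 Y12.979
G1 X55.354 Y8.007
G1 X45.711 Y14.767
M5
G00 X0.000 Y0.000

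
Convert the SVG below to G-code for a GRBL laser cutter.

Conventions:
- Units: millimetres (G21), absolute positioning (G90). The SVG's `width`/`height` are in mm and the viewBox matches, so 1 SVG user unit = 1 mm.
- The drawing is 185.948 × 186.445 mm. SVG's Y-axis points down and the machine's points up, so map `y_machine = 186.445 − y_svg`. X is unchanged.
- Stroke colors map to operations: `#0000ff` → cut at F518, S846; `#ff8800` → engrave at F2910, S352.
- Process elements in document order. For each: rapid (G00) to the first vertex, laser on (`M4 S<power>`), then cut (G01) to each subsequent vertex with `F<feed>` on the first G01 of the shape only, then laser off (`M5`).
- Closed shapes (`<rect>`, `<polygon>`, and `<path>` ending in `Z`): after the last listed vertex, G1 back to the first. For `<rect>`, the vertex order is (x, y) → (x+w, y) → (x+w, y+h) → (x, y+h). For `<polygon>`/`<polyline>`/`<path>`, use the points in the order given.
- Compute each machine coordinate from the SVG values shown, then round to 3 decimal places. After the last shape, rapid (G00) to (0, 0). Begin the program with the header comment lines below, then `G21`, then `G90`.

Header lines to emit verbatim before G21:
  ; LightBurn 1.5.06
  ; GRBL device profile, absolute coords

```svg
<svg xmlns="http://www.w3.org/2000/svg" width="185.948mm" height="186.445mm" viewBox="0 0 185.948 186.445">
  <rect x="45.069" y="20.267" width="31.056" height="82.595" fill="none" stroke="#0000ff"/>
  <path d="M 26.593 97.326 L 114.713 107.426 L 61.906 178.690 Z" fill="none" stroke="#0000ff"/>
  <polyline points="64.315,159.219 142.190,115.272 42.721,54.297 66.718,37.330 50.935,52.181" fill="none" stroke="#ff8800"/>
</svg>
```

; LightBurn 1.5.06
; GRBL device profile, absolute coords
G21
G90
G00 X45.069 Y166.178
M4 S846
G01 X76.125 Y166.178 F518
G01 X76.125 Y83.583
G01 X45.069 Y83.583
G01 X45.069 Y166.178
M5
G00 X26.593 Y89.119
M4 S846
G01 X114.713 Y79.019 F518
G01 X61.906 Y7.755
G01 X26.593 Y89.119
M5
G00 X64.315 Y27.226
M4 S352
G01 X142.190 Y71.173 F2910
G01 X42.721 Y132.148
G01 X66.718 Y149.115
G01 X50.935 Y134.264
M5
G00 X0.000 Y0.000

1 u = 1 mm; y_m = 186.445 − y.

[1] `<rect>` rectangle, #0000ff→cut S846 F518: (45.069,166.178) → (76.125,166.178) → (76.125,83.583) → (45.069,83.583) → (45.069,166.178) (closed)

[2] `<path>` regular polygon, #0000ff→cut S846 F518: (26.593,89.119) → (114.713,79.019) → (61.906,7.755) → (26.593,89.119) (closed)

[3] `<polyline>` open polyline, #ff8800→engrave S352 F2910: (64.315,27.226) → (142.190,71.173) → (42.721,132.148) → (66.718,149.115) → (50.935,134.264)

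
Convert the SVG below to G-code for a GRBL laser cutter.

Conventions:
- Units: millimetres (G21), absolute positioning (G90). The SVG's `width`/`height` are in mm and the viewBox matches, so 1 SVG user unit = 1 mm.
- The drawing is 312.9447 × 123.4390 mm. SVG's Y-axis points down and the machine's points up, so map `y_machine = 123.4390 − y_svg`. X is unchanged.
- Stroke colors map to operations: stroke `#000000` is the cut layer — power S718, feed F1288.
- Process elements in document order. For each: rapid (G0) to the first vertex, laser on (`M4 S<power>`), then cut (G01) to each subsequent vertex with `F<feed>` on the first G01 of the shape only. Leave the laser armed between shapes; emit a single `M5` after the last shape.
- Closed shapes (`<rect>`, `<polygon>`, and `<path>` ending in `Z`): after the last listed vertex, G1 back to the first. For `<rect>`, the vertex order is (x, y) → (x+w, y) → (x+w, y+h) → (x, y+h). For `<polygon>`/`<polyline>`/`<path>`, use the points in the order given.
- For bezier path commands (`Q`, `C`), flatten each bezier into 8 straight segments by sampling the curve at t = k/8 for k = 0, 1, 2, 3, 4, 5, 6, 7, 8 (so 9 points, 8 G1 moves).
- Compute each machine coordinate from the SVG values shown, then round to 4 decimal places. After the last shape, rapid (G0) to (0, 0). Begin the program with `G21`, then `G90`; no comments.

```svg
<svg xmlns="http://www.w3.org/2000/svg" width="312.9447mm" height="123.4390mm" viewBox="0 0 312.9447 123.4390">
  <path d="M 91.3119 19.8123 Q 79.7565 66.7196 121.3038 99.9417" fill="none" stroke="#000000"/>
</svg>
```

Since the viewBox matches the mm dimensions, user units are millimetres directly. The only transform is the Y-flip y_m = 123.4390 − y_svg.

Shape 1 is a quadratic bezier drawn with `<path>`. Its stroke #000000 means cut at S718, F1288. After flipping Y the toolpath is (91.3119,103.6267) → (89.2528,92.1137) → (88.8531,81.0284) → (90.1129,70.3707) → (93.0322,60.1407) → (97.6109,50.3384) → (103.8491,40.9637) → (111.7467,32.0167) → (121.3038,23.4973).

G21
G90
G0 X91.3119 Y103.6267
M4 S718
G01 X89.2528 Y92.1137 F1288
G01 X88.8531 Y81.0284
G01 X90.1129 Y70.3707
G01 X93.0322 Y60.1407
G01 X97.6109 Y50.3384
G01 X103.8491 Y40.9637
G01 X111.7467 Y32.0167
G01 X121.3038 Y23.4973
M5
G0 X0.0000 Y0.0000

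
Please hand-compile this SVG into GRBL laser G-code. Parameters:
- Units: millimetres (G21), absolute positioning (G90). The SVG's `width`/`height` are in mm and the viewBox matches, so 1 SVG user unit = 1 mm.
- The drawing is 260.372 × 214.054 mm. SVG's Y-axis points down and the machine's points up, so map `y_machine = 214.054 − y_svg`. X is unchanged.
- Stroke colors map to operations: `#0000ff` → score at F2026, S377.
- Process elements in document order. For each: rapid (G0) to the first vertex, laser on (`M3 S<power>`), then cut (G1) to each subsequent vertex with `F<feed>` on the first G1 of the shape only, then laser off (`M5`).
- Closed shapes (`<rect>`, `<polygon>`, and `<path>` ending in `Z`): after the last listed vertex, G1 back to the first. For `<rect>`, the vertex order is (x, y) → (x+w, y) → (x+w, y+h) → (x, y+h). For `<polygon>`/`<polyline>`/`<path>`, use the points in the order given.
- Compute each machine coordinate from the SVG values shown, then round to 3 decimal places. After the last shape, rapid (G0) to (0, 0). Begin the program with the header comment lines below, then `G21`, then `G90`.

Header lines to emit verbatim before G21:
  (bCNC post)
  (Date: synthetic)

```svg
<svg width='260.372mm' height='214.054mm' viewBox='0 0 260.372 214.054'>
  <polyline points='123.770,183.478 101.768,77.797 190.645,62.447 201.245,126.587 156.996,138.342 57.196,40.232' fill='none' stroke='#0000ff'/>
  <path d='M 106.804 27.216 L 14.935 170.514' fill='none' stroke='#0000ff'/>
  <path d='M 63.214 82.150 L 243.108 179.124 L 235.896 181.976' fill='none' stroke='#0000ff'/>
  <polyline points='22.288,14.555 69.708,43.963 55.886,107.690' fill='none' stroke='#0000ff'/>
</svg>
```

1 u = 1 mm; y_m = 214.054 − y.

[1] `<polyline>` open polyline, #0000ff→score S377 F2026: (123.770,30.576) → (101.768,136.257) → (190.645,151.607) → (201.245,87.467) → (156.996,75.712) → (57.196,173.822)

[2] `<path>` line segment, #0000ff→score S377 F2026: (106.804,186.838) → (14.935,43.540)

[3] `<path>` open polyline, #0000ff→score S377 F2026: (63.214,131.904) → (243.108,34.930) → (235.896,32.078)

[4] `<polyline>` open polyline, #0000ff→score S377 F2026: (22.288,199.499) → (69.708,170.091) → (55.886,106.364)

(bCNC post)
(Date: synthetic)
G21
G90
G0 X123.770 Y30.576
M3 S377
G1 X101.768 Y136.257 F2026
G1 X190.645 Y151.607
G1 X201.245 Y87.467
G1 X156.996 Y75.712
G1 X57.196 Y173.822
M5
G0 X106.804 Y186.838
M3 S377
G1 X14.935 Y43.540 F2026
M5
G0 X63.214 Y131.904
M3 S377
G1 X243.108 Y34.930 F2026
G1 X235.896 Y32.078
M5
G0 X22.288 Y199.499
M3 S377
G1 X69.708 Y170.091 F2026
G1 X55.886 Y106.364
M5
G0 X0.000 Y0.000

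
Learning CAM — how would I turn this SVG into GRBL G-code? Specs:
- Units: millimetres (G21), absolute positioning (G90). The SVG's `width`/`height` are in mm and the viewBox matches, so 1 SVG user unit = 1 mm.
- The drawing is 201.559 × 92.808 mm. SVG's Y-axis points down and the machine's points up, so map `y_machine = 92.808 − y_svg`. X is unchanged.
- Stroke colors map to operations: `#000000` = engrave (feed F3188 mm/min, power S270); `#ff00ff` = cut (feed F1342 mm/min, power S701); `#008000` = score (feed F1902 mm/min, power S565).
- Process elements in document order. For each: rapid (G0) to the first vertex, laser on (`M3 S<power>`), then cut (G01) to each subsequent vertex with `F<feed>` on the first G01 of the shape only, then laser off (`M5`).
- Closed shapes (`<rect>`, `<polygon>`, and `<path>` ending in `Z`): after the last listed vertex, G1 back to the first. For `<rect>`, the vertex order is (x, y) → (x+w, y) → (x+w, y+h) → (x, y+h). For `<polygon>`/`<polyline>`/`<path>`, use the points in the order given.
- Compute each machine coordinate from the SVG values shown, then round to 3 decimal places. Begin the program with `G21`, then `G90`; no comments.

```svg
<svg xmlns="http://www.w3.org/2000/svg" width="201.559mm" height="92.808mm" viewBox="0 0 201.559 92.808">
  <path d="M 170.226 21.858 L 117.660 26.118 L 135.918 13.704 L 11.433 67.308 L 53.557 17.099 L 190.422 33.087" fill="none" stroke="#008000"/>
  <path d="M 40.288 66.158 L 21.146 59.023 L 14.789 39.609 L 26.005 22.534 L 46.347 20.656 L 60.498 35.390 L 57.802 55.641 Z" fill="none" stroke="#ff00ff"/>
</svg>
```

G21
G90
G0 X170.226 Y70.950
M3 S565
G01 X117.660 Y66.690 F1902
G01 X135.918 Y79.104
G01 X11.433 Y25.500
G01 X53.557 Y75.709
G01 X190.422 Y59.721
M5
G0 X40.288 Y26.650
M3 S701
G01 X21.146 Y33.785 F1342
G01 X14.789 Y53.199
G01 X26.005 Y70.274
G01 X46.347 Y72.152
G01 X60.498 Y57.418
G01 X57.802 Y37.167
G01 X40.288 Y26.650
M5

Since the viewBox matches the mm dimensions, user units are millimetres directly. The only transform is the Y-flip y_m = 92.808 − y_svg.

Shape 1 is a open polyline drawn with `<path>`. Its stroke #008000 means score at S565, F1902. After flipping Y the toolpath is (170.226,70.950) → (117.660,66.690) → (135.918,79.104) → (11.433,25.500) → (53.557,75.709) → (190.422,59.721).

Shape 2 is a regular polygon drawn with `<path>`. Its stroke #ff00ff means cut at S701, F1342. After flipping Y the toolpath is (40.288,26.650) → (21.146,33.785) → (14.789,53.199) → (26.005,70.274) → (46.347,72.152) → (60.498,57.418) → (57.802,37.167) → (40.288,26.650), returning to the start.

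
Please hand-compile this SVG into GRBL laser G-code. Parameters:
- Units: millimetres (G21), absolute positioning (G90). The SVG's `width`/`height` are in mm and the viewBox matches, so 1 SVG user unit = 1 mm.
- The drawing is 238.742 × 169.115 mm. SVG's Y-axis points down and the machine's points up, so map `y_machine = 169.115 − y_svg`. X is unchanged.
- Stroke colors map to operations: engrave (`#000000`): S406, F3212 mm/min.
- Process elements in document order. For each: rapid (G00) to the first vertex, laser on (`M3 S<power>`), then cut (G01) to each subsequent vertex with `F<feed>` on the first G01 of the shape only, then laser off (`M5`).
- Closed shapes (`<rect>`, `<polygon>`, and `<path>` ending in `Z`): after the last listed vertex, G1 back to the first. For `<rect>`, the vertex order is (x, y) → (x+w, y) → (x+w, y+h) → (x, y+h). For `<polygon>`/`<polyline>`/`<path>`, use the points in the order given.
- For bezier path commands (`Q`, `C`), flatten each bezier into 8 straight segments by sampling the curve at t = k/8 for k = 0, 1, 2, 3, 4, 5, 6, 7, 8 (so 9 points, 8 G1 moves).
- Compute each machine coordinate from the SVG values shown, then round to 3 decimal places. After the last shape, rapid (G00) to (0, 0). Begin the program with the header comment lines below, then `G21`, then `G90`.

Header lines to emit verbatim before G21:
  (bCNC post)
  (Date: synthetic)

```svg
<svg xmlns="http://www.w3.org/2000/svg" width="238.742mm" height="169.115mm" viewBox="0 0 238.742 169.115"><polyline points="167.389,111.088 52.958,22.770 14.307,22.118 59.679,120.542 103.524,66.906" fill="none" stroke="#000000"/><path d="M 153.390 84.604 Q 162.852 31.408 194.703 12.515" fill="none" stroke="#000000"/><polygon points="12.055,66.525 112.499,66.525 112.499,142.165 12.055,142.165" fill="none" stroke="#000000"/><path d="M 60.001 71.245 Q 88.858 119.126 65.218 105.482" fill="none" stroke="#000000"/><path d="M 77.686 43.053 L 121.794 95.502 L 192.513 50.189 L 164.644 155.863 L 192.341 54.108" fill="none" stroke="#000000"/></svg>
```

viewBox `0 0 238.742 169.115` with mm width/height → 1 unit = 1 mm. Flip: y_m = 169.115 − y_svg.

**Shape 1** — `<polyline>` open polyline, stroke `#000000` → engrave (S406, F3212). Machine vertices: (167.389,58.027) → (52.958,146.345) → (14.307,146.997) → (59.679,48.573) → (103.524,102.209). Open path.

**Shape 2** — `<path>` quadratic bezier, stroke `#000000` → engrave (S406, F3212). Control points (SVG): P0=(153.390,84.604), P1=(162.852,31.408), P2=(194.703,12.515); sampled at t=k/8. Machine vertices: (153.390,84.511) → (156.105,97.274) → (159.520,108.965) → (163.635,119.584) → (168.449,129.131) → (173.963,137.606) → (180.177,145.010) → (187.090,151.341) → (194.703,156.600). Open path.

**Shape 3** — `<polygon>` rectangle, stroke `#000000` → engrave (S406, F3212). Machine vertices: (12.055,102.590) → (112.499,102.590) → (112.499,26.950) → (12.055,26.950) → (12.055,102.590). Closed: final G1 returns to the first vertex.

**Shape 4** — `<path>` quadratic bezier, stroke `#000000` → engrave (S406, F3212). Control points (SVG): P0=(60.001,71.245), P1=(88.858,119.126), P2=(65.218,105.482); sampled at t=k/8. Machine vertices: (60.001,97.870) → (66.395,86.861) → (71.148,77.775) → (74.261,70.611) → (75.734,65.370) → (75.566,62.052) → (73.757,60.656) → (70.308,61.183) → (65.218,63.633). Open path.

**Shape 5** — `<path>` open polyline, stroke `#000000` → engrave (S406, F3212). Machine vertices: (77.686,126.062) → (121.794,73.613) → (192.513,118.926) → (164.644,13.252) → (192.341,115.007). Open path.

(bCNC post)
(Date: synthetic)
G21
G90
G00 X167.389 Y58.027
M3 S406
G01 X52.958 Y146.345 F3212
G01 X14.307 Y146.997
G01 X59.679 Y48.573
G01 X103.524 Y102.209
M5
G00 X153.390 Y84.511
M3 S406
G01 X156.105 Y97.274 F3212
G01 X159.520 Y108.965
G01 X163.635 Y119.584
G01 X168.449 Y129.131
G01 X173.963 Y137.606
G01 X180.177 Y145.010
G01 X187.090 Y151.341
G01 X194.703 Y156.600
M5
G00 X12.055 Y102.590
M3 S406
G01 X112.499 Y102.590 F3212
G01 X112.499 Y26.950
G01 X12.055 Y26.950
G01 X12.055 Y102.590
M5
G00 X60.001 Y97.870
M3 S406
G01 X66.395 Y86.861 F3212
G01 X71.148 Y77.775
G01 X74.261 Y70.611
G01 X75.734 Y65.370
G01 X75.566 Y62.052
G01 X73.757 Y60.656
G01 X70.308 Y61.183
G01 X65.218 Y63.633
M5
G00 X77.686 Y126.062
M3 S406
G01 X121.794 Y73.613 F3212
G01 X192.513 Y118.926
G01 X164.644 Y13.252
G01 X192.341 Y115.007
M5
G00 X0.000 Y0.000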